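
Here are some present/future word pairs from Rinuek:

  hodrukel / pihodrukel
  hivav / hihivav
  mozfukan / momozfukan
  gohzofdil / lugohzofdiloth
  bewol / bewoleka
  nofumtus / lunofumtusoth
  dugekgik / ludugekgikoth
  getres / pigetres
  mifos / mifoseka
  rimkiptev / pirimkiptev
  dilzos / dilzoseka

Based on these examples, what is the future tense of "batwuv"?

"batwuv" has last vowel 'u'. The one such stem in the data (nofumtus → lunofumtusoth) adds lu- … -oth around the stem, so the same rule applies.
So batwuv → lubatwuvoth.

lubatwuvoth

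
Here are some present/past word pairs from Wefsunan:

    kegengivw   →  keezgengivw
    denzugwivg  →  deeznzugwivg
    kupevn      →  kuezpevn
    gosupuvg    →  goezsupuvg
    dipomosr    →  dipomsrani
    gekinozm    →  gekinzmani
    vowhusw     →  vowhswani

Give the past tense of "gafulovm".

kegengivw and vowhusw both end in -w yet inflect differently (keezgengivw, vowhswani), so the final letter is not what conditions the rule; the second-to-last letter is.
"gafulovm" has second-to-last letter 'v'. The stems whose second-to-last letter is 'v' (kegengivw → keezgengivw, denzugwivg → deeznzugwivg, kupevn → kuezpevn) insert -ez- after the first vowel.
The other pattern: stems whose second-to-last letter is 's' or 'z' delete the last vowel and add -ani.
So gafulovm → gaezfulovm.

gaezfulovm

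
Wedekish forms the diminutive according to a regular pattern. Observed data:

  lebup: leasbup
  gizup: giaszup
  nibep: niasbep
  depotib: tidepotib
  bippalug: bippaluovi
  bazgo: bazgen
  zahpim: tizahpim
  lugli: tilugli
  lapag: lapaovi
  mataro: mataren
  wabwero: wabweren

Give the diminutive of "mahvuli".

gizup and bippalug both have last vowel 'u' yet inflect differently (giaszup, bippaluovi), so the last vowel is not what conditions the rule; the final letter is.
"mahvuli" ends in -i. The one such stem in the data (lugli → tilugli) adds the prefix ti-, so the same rule applies.
So mahvuli → timahvuli.

timahvuli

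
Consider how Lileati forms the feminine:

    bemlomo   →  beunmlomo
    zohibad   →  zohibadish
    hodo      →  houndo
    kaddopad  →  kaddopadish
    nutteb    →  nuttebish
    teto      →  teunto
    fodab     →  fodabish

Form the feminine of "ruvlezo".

hodo and nutteb both have 2 vowels yet inflect differently (houndo, nuttebish), so the number of vowels is not what conditions the rule; the final letter is.
"ruvlezo" ends in -o. The stems ending in -o (bemlomo → beunmlomo, hodo → houndo, teto → teunto) insert -un- after the first vowel.
The other pattern: stems ending in -b or -d add -ish.
So ruvlezo → ruunvlezo.

ruunvlezo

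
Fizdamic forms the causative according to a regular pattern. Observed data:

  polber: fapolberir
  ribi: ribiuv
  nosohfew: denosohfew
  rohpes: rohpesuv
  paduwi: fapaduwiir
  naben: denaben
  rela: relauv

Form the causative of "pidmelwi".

fapidmelwiir

paduwi and ribi both end in -i yet inflect differently (fapaduwiir, ribiuv), so the final letter is not what conditions the rule; the first letter is.
"pidmelwi" begins with p-. The stems beginning with p- (polber → fapolberir, paduwi → fapaduwiir) add fa- … -ir around the stem.
The other patterns: stems beginning with r- add -uv; stems beginning with n- add the prefix de-.
So pidmelwi → fapidmelwiir.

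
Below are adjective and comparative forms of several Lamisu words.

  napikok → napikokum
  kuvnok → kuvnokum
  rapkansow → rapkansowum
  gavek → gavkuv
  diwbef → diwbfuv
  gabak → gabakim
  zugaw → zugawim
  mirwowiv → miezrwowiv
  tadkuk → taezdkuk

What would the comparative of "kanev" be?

kanvuv

napikok and gavek both end in -k yet inflect differently (napikokum, gavkuv), so the final letter is not what conditions the rule; the last vowel is.
"kanev" has last vowel 'e'. The stems whose last vowel is 'e' (gavek → gavkuv, diwbef → diwbfuv) delete the last vowel and add -uv.
The other patterns: stems whose last vowel is 'o' add -um; stems whose last vowel is 'a' add -im; stems whose last vowel is 'i' or 'u' insert -ez- after the first vowel.
So kanev → kanvuv.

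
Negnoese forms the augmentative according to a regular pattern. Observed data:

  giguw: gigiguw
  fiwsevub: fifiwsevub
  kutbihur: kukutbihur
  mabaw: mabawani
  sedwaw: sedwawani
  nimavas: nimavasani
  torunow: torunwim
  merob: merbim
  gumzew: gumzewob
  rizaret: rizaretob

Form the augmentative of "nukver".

giguw and mabaw both end in -w yet inflect differently (gigiguw, mabawani), so the final letter is not what conditions the rule; the last vowel is.
"nukver" has last vowel 'e'. The stems whose last vowel is 'e' (gumzew → gumzewob, rizaret → rizaretob) add -ob.
The other patterns: stems whose last vowel is 'u' repeat the first consonant+vowel as a prefix; stems whose last vowel is 'a' add -ani; stems whose last vowel is 'o' delete the last vowel and add -im.
So nukver → nukverob.

nukverob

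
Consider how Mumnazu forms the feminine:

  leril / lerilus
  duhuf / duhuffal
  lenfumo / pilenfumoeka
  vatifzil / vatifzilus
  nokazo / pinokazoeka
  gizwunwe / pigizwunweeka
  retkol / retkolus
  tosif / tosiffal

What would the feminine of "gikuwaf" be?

"gikuwaf" ends in -f. The stems ending in -f (tosif → tosiffal, duhuf → duhuffal) double the final consonant and add -al.
So gikuwaf → gikuwaffal.

gikuwaffal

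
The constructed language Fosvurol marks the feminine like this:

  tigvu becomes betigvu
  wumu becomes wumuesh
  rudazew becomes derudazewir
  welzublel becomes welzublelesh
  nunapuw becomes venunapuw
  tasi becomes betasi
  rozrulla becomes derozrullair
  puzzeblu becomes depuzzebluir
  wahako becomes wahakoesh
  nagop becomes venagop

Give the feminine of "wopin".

tigvu and wumu both end in -u yet inflect differently (betigvu, wumuesh), so the final letter is not what conditions the rule; the first letter is.
"wopin" begins with w-. The stems beginning with w- (welzublel → welzublelesh, wahako → wahakoesh, wumu → wumuesh) add -esh.
So wopin → wopinesh.

wopinesh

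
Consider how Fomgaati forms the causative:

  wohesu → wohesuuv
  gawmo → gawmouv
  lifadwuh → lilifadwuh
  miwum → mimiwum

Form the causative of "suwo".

miwum and wohesu both have last vowel 'u' yet inflect differently (mimiwum, wohesuuv), so the last vowel is not what conditions the rule; whether the stem ends in a vowel or a consonant is.
"suwo" ends in a vowel. The stems ending in a vowel (wohesu → wohesuuv, gawmo → gawmouv) add -uv.
The other pattern: stems ending in a consonant repeat the first consonant+vowel as a prefix.
So suwo → suwouv.

suwouv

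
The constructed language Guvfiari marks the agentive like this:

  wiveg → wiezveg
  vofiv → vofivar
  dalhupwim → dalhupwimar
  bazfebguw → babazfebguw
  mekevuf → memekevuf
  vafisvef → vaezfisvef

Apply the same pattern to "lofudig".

mekevuf and vafisvef both end in -f yet inflect differently (memekevuf, vaezfisvef), so the final letter is not what conditions the rule; the last vowel is.
"lofudig" has last vowel 'i'. The stems whose last vowel is 'i' (vofiv → vofivar, dalhupwim → dalhupwimar) add -ar.
So lofudig → lofudigar.

lofudigar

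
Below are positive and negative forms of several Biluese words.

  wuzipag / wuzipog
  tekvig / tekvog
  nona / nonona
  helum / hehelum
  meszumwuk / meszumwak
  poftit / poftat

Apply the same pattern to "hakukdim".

hahakukdim

wuzipag and nona both have last vowel 'a' yet inflect differently (wuzipog, nonona), so the last vowel is not what conditions the rule; the final letter is.
"hakukdim" ends in -m. The one such stem in the data (helum → hehelum) repeats the first consonant+vowel as a prefix (as does nona), so the same rule applies.
So hakukdim → hahakukdim.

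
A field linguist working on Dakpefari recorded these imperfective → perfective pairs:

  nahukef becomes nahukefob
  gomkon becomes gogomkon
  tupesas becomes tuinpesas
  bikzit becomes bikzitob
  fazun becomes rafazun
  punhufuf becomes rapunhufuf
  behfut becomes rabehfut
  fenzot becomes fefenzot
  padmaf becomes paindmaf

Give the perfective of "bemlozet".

bemlozetob

"bemlozet" has last vowel 'e'. The one such stem in the data (nahukef → nahukefob) adds -ob, so the same rule applies.
So bemlozet → bemlozetob.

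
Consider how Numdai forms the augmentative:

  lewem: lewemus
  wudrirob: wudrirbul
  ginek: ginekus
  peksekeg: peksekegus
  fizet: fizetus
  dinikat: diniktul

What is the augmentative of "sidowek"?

sidowekus

fizet and dinikat both end in -t yet inflect differently (fizetus, diniktul), so the final letter is not what conditions the rule; the last vowel is.
"sidowek" has last vowel 'e'. The stems whose last vowel is 'e' (fizet → fizetus, ginek → ginekus, peksekeg → peksekegus) add -us.
So sidowek → sidowekus.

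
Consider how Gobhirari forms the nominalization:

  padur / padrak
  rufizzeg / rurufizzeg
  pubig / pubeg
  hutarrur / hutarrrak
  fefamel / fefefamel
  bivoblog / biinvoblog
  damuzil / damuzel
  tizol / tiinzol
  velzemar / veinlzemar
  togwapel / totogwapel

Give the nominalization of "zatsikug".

zatsikgak

pubig and bivoblog both end in -g yet inflect differently (pubeg, biinvoblog), so the final letter is not what conditions the rule; the last vowel is.
"zatsikug" has last vowel 'u'. The stems whose last vowel is 'u' (padur → padrak, hutarrur → hutarrrak) delete the last vowel and add -ak.
The other patterns: stems whose last vowel is 'i' change the last vowel to 'e'; stems whose last vowel is 'a' or 'o' insert -in- after the first vowel; stems whose last vowel is 'e' repeat the first consonant+vowel as a prefix.
So zatsikug → zatsikgak.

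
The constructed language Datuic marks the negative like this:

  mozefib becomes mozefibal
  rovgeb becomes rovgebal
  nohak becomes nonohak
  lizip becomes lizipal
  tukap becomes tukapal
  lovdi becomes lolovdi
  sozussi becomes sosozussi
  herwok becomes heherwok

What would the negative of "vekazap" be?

vekazapal

lovdi and lizip both have last vowel 'i' yet inflect differently (lolovdi, lizipal), so the last vowel is not what conditions the rule; the final letter is.
"vekazap" ends in -p. The stems ending in -p (lizip → lizipal, tukap → tukapal) add -al.
The other pattern: stems ending in -i or -k repeat the first consonant+vowel as a prefix.
So vekazap → vekazapal.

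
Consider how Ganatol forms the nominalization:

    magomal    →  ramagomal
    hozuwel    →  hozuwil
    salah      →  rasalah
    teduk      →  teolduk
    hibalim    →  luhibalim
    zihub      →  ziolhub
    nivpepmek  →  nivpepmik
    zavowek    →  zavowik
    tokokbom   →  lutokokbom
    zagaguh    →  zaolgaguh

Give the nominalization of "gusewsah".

ragusewsah

hozuwel and magomal both end in -l yet inflect differently (hozuwil, ramagomal), so the final letter is not what conditions the rule; the last vowel is.
"gusewsah" has last vowel 'a'. The stems whose last vowel is 'a' (salah → rasalah, magomal → ramagomal) add the prefix ra-.
The other patterns: stems whose last vowel is 'e' change the last vowel to 'i'; stems whose last vowel is 'u' insert -ol- after the first vowel; stems whose last vowel is 'i' or 'o' add the prefix lu-.
So gusewsah → ragusewsah.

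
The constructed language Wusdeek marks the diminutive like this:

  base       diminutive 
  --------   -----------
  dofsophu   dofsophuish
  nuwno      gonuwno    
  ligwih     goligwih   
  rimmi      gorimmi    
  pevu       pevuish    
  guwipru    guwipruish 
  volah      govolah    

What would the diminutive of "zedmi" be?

pevu and rimmi both have 2 vowels yet inflect differently (pevuish, gorimmi), so the number of vowels is not what conditions the rule; the final letter is.
"zedmi" ends in -i. The one such stem in the data (rimmi → gorimmi) adds the prefix go-, so the same rule applies.
The other pattern: stems ending in -u add -ish.
So zedmi → gozedmi.

gozedmi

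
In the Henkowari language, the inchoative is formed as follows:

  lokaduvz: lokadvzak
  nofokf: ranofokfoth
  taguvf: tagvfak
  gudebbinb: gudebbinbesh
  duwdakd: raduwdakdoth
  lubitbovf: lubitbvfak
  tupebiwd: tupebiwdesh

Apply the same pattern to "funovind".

nofokf and lubitbovf both end in -f yet inflect differently (ranofokfoth, lubitbvfak), so the final letter is not what conditions the rule; the second-to-last letter is.
"funovind" has second-to-last letter 'n'. The one such stem in the data (gudebbinb → gudebbinbesh) adds -esh, so the same rule applies.
So funovind → funovindesh.

funovindesh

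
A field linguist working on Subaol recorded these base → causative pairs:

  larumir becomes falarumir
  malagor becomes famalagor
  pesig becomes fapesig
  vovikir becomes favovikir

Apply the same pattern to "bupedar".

fabupedar

Every pair shown (larumir → falarumir, malagor → famalagor, pesig → fapesig, …) follows the same rule: add the prefix fa-.
So bupedar → fabupedar.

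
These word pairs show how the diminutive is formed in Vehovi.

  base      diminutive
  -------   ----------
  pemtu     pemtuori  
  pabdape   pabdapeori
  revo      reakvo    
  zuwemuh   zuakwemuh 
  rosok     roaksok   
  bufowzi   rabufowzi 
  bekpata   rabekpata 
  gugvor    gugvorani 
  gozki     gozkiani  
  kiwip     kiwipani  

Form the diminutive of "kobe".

"kobe" begins with k-. The one such stem in the data (kiwip → kiwipani) adds -ani, so the same rule applies.
So kobe → kobeani.

kobeani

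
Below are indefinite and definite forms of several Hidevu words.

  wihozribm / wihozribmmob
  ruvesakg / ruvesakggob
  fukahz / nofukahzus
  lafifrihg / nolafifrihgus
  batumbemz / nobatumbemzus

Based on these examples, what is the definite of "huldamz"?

nohuldamzus

ruvesakg and lafifrihg both end in -g yet inflect differently (ruvesakggob, nolafifrihgus), so the final letter is not what conditions the rule; the second-to-last letter is.
"huldamz" has second-to-last letter 'm'. The one such stem in the data (batumbemz → nobatumbemzus) adds no- … -us around the stem, so the same rule applies.
The other pattern: stems whose second-to-last letter is 'b' or 'k' double the final consonant and add -ob.
So huldamz → nohuldamzus.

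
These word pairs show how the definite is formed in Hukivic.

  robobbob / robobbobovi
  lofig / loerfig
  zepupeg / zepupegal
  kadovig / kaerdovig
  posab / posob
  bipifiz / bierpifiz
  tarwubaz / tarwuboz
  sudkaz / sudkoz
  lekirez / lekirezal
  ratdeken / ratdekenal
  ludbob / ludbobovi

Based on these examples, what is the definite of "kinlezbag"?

bipifiz and tarwubaz both end in -z yet inflect differently (bierpifiz, tarwuboz), so the final letter is not what conditions the rule; the last vowel is.
"kinlezbag" has last vowel 'a'. The stems whose last vowel is 'a' (tarwubaz → tarwuboz, posab → posob, sudkaz → sudkoz) change the last vowel to 'o'.
So kinlezbag → kinlezbog.

kinlezbog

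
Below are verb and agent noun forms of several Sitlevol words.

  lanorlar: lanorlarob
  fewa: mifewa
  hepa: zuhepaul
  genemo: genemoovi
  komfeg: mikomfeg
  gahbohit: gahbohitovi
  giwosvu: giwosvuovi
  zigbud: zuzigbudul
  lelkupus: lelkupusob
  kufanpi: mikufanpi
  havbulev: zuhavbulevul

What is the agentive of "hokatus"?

zuhokatusul

hepa and fewa both end in -a yet inflect differently (zuhepaul, mifewa), so the final letter is not what conditions the rule; the first letter is.
"hokatus" begins with h-. The stems beginning with h- (hepa → zuhepaul, havbulev → zuhavbulevul) add zu- … -ul around the stem.
So hokatus → zuhokatusul.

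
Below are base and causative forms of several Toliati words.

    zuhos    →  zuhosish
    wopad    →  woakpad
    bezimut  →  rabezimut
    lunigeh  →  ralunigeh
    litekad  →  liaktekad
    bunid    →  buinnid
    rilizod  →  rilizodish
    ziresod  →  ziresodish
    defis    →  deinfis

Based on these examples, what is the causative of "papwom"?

"papwom" has last vowel 'o'. The stems whose last vowel is 'o' (ziresod → ziresodish, zuhos → zuhosish, rilizod → rilizodish) add -ish.
So papwom → papwomish.

papwomish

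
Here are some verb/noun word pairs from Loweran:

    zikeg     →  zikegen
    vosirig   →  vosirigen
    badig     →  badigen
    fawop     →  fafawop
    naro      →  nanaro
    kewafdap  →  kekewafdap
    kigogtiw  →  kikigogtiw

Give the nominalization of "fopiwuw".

vosirig and kigogtiw both have last vowel 'i' yet inflect differently (vosirigen, kikigogtiw), so the last vowel is not what conditions the rule; the final letter is.
"fopiwuw" ends in -w. The one such stem in the data (kigogtiw → kikigogtiw) repeats the first consonant+vowel as a prefix (as do fawop, naro), so the same rule applies.
So fopiwuw → fofopiwuw.

fofopiwuw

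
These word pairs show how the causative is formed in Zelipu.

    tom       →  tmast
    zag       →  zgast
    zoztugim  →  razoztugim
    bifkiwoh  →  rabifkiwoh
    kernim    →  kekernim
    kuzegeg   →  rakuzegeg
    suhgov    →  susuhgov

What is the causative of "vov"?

tom and kernim both end in -m yet inflect differently (tmast, kekernim), so the final letter is not what conditions the rule; the number of vowels is.
"vov" has 1 vowel. The stems with 1 vowel (tom → tmast, zag → zgast) delete the last vowel and add -ast.
The other patterns: stems with 2 vowels repeat the first consonant+vowel as a prefix; stems with 3 vowels add the prefix ra-.
So vov → vvast.

vvast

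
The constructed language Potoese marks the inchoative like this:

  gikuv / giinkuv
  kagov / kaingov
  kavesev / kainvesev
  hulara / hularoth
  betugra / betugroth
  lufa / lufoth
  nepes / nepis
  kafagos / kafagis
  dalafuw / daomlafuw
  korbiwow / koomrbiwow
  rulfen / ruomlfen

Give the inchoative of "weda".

wedoth

"weda" ends in -a. The stems ending in -a (hulara → hularoth, betugra → betugroth, lufa → lufoth) drop the final letter and add -oth.
The other patterns: stems ending in -v insert -in- after the first vowel; stems ending in -s change the last vowel to 'i'; stems ending in -n or -w insert -om- after the first vowel.
So weda → wedoth.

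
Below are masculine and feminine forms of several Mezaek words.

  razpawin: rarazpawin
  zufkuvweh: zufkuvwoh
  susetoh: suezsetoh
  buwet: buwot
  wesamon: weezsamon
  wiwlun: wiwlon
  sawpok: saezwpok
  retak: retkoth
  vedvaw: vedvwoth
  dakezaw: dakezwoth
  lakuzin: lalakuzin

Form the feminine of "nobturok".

lakuzin and wesamon both end in -n yet inflect differently (lalakuzin, weezsamon), so the final letter is not what conditions the rule; the last vowel is.
"nobturok" has last vowel 'o'. The stems whose last vowel is 'o' (wesamon → weezsamon, sawpok → saezwpok, susetoh → suezsetoh) insert -ez- after the first vowel.
The other patterns: stems whose last vowel is 'i' repeat the first consonant+vowel as a prefix; stems whose last vowel is 'a' delete the last vowel and add -oth; stems whose last vowel is 'e' or 'u' change the last vowel to 'o'.
So nobturok → noezbturok.

noezbturok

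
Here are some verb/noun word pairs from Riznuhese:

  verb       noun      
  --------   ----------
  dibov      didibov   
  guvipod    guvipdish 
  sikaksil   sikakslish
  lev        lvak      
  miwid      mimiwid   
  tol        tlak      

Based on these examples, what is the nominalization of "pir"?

lev and dibov both end in -v yet inflect differently (lvak, didibov), so the final letter is not what conditions the rule; the number of vowels is.
"pir" has 1 vowel. The stems with 1 vowel (lev → lvak, tol → tlak) delete the last vowel and add -ak.
The other patterns: stems with 2 vowels repeat the first consonant+vowel as a prefix; stems with 3 vowels delete the last vowel and add -ish.
So pir → prak.

prak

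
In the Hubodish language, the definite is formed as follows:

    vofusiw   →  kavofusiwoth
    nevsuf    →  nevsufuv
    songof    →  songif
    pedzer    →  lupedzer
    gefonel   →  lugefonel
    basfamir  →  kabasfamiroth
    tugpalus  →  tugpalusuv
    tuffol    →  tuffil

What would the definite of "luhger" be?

"luhger" has last vowel 'e'. The stems whose last vowel is 'e' (pedzer → lupedzer, gefonel → lugefonel) add the prefix lu-.
So luhger → luluhger.

luluhger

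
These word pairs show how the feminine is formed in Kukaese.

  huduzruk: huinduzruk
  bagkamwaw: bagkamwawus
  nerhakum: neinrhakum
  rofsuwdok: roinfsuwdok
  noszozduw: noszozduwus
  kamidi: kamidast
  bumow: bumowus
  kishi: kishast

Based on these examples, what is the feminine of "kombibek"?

koinmbibek

bumow and rofsuwdok both have last vowel 'o' yet inflect differently (bumowus, roinfsuwdok), so the last vowel is not what conditions the rule; the final letter is.
"kombibek" ends in -k. The stems ending in -k (rofsuwdok → roinfsuwdok, huduzruk → huinduzruk) insert -in- after the first vowel.
So kombibek → koinmbibek.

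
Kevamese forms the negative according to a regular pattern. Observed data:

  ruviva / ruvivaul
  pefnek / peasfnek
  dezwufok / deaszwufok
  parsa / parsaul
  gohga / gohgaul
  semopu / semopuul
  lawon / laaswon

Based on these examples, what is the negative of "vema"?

parsa and pefnek both begin with p- yet inflect differently (parsaul, peasfnek), so the first letter is not what conditions the rule; whether the stem ends in a vowel or a consonant is.
"vema" ends in a vowel. The stems ending in a vowel (semopu → semopuul, ruviva → ruvivaul, parsa → parsaul) add -ul.
So vema → vemaul.

vemaul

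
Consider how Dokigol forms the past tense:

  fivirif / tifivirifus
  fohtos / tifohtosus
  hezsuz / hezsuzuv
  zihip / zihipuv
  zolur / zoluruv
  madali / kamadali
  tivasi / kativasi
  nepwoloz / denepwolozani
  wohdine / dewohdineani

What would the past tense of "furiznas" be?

tifuriznasus

hezsuz and nepwoloz both end in -z yet inflect differently (hezsuzuv, denepwolozani), so the final letter is not what conditions the rule; the first letter is.
"furiznas" begins with f-. The stems beginning with f- (fivirif → tifivirifus, fohtos → tifohtosus) add ti- … -us around the stem.
The other patterns: stems beginning with h- or z- add -uv; stems beginning with m- or t- add the prefix ka-; stems beginning with n- or w- add de- … -ani around the stem.
So furiznas → tifuriznasus.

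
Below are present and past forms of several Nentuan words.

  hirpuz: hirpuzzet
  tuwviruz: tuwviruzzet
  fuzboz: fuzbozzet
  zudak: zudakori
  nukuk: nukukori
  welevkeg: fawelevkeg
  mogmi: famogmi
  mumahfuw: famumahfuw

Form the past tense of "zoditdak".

zoditdakori

hirpuz and nukuk both have last vowel 'u' yet inflect differently (hirpuzzet, nukukori), so the last vowel is not what conditions the rule; the final letter is.
"zoditdak" ends in -k. The stems ending in -k (zudak → zudakori, nukuk → nukukori) add -ori.
The other patterns: stems ending in -z double the final consonant and add -et; stems ending in -g, -i or -w add the prefix fa-.
So zoditdak → zoditdakori.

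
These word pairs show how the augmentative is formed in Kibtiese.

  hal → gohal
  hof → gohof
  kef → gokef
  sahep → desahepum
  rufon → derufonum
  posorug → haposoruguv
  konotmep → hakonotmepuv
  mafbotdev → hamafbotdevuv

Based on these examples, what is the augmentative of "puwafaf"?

"puwafaf" has 3 vowels. The stems with 3 vowels (posorug → haposoruguv, konotmep → hakonotmepuv, mafbotdev → hamafbotdevuv) add ha- … -uv around the stem.
The other patterns: stems with 1 vowel add the prefix go-; stems with 2 vowels add de- … -um around the stem.
So puwafaf → hapuwafafuv.

hapuwafafuv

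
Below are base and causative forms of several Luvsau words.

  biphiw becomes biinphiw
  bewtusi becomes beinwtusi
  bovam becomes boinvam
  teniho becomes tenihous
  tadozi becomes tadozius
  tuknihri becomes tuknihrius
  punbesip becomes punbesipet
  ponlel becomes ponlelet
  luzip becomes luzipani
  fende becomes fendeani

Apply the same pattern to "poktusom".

poktusomet

bewtusi and tadozi both end in -i yet inflect differently (beinwtusi, tadozius), so the final letter is not what conditions the rule; the first letter is.
"poktusom" begins with p-. The stems beginning with p- (punbesip → punbesipet, ponlel → ponlelet) add -et.
So poktusom → poktusomet.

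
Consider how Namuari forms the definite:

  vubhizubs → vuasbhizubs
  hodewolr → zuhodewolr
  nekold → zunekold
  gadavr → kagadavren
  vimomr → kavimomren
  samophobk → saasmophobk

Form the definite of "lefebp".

leasfebp

hodewolr and gadavr both end in -r yet inflect differently (zuhodewolr, kagadavren), so the final letter is not what conditions the rule; the second-to-last letter is.
"lefebp" has second-to-last letter 'b'. The stems whose second-to-last letter is 'b' (samophobk → saasmophobk, vubhizubs → vuasbhizubs) insert -as- after the first vowel.
The other patterns: stems whose second-to-last letter is 'l' add the prefix zu-; stems whose second-to-last letter is 'm' or 'v' add ka- … -en around the stem.
So lefebp → leasfebp.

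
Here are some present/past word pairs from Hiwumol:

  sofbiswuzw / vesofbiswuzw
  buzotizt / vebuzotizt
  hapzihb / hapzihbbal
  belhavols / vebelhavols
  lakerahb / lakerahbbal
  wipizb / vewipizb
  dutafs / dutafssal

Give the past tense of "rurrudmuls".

verurrudmuls

"rurrudmuls" has second-to-last letter 'l'. The one such stem in the data (belhavols → vebelhavols) adds the prefix ve-, so the same rule applies.
The other pattern: stems whose second-to-last letter is 'f' or 'h' double the final consonant and add -al.
So rurrudmuls → verurrudmuls.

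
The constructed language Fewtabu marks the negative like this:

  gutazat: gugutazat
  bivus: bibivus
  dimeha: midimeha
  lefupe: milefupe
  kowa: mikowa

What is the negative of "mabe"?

mimabe

gutazat and dimeha both have last vowel 'a' yet inflect differently (gugutazat, midimeha), so the last vowel is not what conditions the rule; whether the stem ends in a vowel or a consonant is.
"mabe" ends in a vowel. The stems ending in a vowel (dimeha → midimeha, lefupe → milefupe, kowa → mikowa) add the prefix mi-.
So mabe → mimabe.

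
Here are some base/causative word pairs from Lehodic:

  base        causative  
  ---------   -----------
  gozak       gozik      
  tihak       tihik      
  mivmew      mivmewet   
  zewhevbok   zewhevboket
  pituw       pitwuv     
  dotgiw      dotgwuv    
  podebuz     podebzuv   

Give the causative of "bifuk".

gozak and zewhevbok both end in -k yet inflect differently (gozik, zewhevboket), so the final letter is not what conditions the rule; the last vowel is.
"bifuk" has last vowel 'u'. The stems whose last vowel is 'u' (pituw → pitwuv, podebuz → podebzuv) delete the last vowel and add -uv.
So bifuk → bifkuv.

bifkuv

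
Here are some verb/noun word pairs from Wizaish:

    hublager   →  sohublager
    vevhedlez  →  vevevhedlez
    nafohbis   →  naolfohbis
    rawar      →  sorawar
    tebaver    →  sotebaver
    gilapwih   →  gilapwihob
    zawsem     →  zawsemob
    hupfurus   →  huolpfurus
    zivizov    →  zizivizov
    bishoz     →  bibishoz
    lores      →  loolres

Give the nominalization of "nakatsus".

naolkatsus

"nakatsus" ends in -s. The stems ending in -s (nafohbis → naolfohbis, lores → loolres, hupfurus → huolpfurus) insert -ol- after the first vowel.
So nakatsus → naolkatsus.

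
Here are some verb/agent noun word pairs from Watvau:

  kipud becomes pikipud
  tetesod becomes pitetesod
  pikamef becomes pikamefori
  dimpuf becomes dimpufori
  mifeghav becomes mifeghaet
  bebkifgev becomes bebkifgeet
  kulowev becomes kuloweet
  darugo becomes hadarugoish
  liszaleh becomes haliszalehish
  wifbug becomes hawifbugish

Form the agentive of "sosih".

"sosih" ends in -h. The one such stem in the data (liszaleh → haliszalehish) adds ha- … -ish around the stem, so the same rule applies.
So sosih → hasosihish.

hasosihish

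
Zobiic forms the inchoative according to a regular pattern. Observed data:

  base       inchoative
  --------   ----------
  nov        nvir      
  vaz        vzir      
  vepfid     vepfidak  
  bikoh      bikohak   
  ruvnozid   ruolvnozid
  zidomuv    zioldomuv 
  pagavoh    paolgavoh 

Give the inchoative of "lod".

"lod" has 1 vowel. The stems with 1 vowel (nov → nvir, vaz → vzir) delete the last vowel and add -ir.
So lod → ldir.

ldir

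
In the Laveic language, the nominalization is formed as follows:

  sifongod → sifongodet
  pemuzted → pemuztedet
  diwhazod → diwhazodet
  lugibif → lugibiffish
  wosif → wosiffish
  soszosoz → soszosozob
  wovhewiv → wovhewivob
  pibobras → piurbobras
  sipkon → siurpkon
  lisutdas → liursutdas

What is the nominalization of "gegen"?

geurgen

sifongod and soszosoz both have last vowel 'o' yet inflect differently (sifongodet, soszosozob), so the last vowel is not what conditions the rule; the final letter is.
"gegen" ends in -n. The one such stem in the data (sipkon → siurpkon) inserts -ur- after the first vowel (as do pibobras, lisutdas), so the same rule applies.
The other patterns: stems ending in -d add -et; stems ending in -f double the final consonant and add -ish; stems ending in -v or -z add -ob.
So gegen → geurgen.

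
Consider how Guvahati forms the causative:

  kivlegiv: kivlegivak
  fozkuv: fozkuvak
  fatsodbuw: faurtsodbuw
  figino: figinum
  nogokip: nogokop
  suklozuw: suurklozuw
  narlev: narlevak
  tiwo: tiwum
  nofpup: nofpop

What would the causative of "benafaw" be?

fatsodbuw and fozkuv both have last vowel 'u' yet inflect differently (faurtsodbuw, fozkuvak), so the last vowel is not what conditions the rule; the final letter is.
"benafaw" ends in -w. The stems ending in -w (fatsodbuw → faurtsodbuw, suklozuw → suurklozuw) insert -ur- after the first vowel.
The other patterns: stems ending in -o drop the final letter and add -um; stems ending in -v add -ak; stems ending in -p change the last vowel to 'o'.
So benafaw → beurnafaw.

beurnafaw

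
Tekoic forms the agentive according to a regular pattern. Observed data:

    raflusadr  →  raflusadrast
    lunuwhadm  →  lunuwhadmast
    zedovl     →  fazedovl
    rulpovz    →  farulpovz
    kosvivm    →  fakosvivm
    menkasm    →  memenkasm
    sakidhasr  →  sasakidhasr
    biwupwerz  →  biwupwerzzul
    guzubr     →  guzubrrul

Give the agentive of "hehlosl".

"hehlosl" has second-to-last letter 's'. The stems whose second-to-last letter is 's' (menkasm → memenkasm, sakidhasr → sasakidhasr) repeat the first consonant+vowel as a prefix.
So hehlosl → hehehlosl.

hehehlosl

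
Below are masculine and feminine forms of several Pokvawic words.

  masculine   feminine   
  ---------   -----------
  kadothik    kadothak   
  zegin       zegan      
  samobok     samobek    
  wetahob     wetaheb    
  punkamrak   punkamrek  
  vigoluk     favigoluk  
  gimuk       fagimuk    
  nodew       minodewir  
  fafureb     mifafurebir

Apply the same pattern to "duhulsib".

"duhulsib" has last vowel 'i'. The stems whose last vowel is 'i' (kadothik → kadothak, zegin → zegan) change the last vowel to 'a'.
So duhulsib → duhulsab.

duhulsab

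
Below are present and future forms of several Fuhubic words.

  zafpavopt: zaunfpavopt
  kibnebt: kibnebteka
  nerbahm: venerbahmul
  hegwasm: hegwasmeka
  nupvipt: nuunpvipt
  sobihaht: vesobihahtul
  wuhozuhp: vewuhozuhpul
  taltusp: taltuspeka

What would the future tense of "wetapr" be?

"wetapr" has second-to-last letter 'p'. The stems whose second-to-last letter is 'p' (nupvipt → nuunpvipt, zafpavopt → zaunfpavopt) insert -un- after the first vowel.
The other patterns: stems whose second-to-last letter is 'h' add ve- … -ul around the stem; stems whose second-to-last letter is 'b' or 's' add -eka.
So wetapr → weuntapr.

weuntapr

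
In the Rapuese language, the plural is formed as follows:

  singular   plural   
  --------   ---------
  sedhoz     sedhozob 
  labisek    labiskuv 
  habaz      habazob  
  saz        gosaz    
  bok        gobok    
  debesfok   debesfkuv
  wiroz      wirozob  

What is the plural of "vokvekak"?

vokvekkuv

saz and wiroz both end in -z yet inflect differently (gosaz, wirozob), so the final letter is not what conditions the rule; the number of vowels is.
"vokvekak" has 3 vowels. The stems with 3 vowels (labisek → labiskuv, debesfok → debesfkuv) delete the last vowel and add -uv.
The other patterns: stems with 1 vowel add the prefix go-; stems with 2 vowels add -ob.
So vokvekak → vokvekkuv.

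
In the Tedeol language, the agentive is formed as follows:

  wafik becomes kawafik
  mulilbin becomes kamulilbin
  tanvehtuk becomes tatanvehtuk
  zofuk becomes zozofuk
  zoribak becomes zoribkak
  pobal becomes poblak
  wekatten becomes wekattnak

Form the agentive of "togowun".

totogowun

wafik and tanvehtuk both end in -k yet inflect differently (kawafik, tatanvehtuk), so the final letter is not what conditions the rule; the last vowel is.
"togowun" has last vowel 'u'. The stems whose last vowel is 'u' (tanvehtuk → tatanvehtuk, zofuk → zozofuk) repeat the first consonant+vowel as a prefix.
The other patterns: stems whose last vowel is 'i' add the prefix ka-; stems whose last vowel is 'a' or 'e' delete the last vowel and add -ak.
So togowun → totogowun.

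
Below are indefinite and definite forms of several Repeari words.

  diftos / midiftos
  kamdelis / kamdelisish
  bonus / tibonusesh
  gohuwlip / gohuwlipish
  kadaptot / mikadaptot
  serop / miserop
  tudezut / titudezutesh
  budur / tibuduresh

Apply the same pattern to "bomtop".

"bomtop" has last vowel 'o'. The stems whose last vowel is 'o' (kadaptot → mikadaptot, diftos → midiftos, serop → miserop) add the prefix mi-.
So bomtop → mibomtop.

mibomtop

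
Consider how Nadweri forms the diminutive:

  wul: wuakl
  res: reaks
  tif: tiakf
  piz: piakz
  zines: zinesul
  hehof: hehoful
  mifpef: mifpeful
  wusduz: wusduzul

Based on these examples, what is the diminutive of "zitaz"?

res and zines both end in -s yet inflect differently (reaks, zinesul), so the final letter is not what conditions the rule; the number of vowels is.
"zitaz" has 2 vowels. The stems with 2 vowels (zines → zinesul, hehof → hehoful, mifpef → mifpeful) add -ul.
The other pattern: stems with 1 vowel insert -ak- after the first vowel.
So zitaz → zitazul.

zitazul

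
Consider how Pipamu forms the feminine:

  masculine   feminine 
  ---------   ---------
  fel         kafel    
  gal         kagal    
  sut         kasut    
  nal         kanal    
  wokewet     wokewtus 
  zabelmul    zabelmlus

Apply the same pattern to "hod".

kahod

sut and wokewet both end in -t yet inflect differently (kasut, wokewtus), so the final letter is not what conditions the rule; the number of vowels is.
"hod" has 1 vowel. The stems with 1 vowel (fel → kafel, gal → kagal, sut → kasut) add the prefix ka-.
So hod → kahod.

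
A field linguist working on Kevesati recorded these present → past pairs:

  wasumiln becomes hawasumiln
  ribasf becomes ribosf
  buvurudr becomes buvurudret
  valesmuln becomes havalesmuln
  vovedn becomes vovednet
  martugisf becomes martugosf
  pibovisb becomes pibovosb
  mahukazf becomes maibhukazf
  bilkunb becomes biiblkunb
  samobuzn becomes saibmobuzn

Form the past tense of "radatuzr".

raibdatuzr

vovedn and valesmuln both end in -n yet inflect differently (vovednet, havalesmuln), so the final letter is not what conditions the rule; the second-to-last letter is.
"radatuzr" has second-to-last letter 'z'. The stems whose second-to-last letter is 'z' (mahukazf → maibhukazf, samobuzn → saibmobuzn) insert -ib- after the first vowel.
So radatuzr → raibdatuzr.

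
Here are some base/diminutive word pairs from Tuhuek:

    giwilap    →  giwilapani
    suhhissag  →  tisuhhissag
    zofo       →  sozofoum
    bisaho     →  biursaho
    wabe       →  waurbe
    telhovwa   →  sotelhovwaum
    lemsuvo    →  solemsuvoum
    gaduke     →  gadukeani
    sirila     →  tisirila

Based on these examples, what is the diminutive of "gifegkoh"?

gaduke and wabe both end in -e yet inflect differently (gadukeani, waurbe), so the final letter is not what conditions the rule; the first letter is.
"gifegkoh" begins with g-. The stems beginning with g- (gaduke → gadukeani, giwilap → giwilapani) add -ani.
The other patterns: stems beginning with s- add the prefix ti-; stems beginning with b- or w- insert -ur- after the first vowel; stems beginning with l-, t- or z- add so- … -um around the stem.
So gifegkoh → gifegkohani.

gifegkohani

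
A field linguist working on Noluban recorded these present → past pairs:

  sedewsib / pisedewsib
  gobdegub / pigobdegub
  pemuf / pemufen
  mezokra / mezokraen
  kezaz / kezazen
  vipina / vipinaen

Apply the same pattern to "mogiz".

mogizen

gobdegub and pemuf both have last vowel 'u' yet inflect differently (pigobdegub, pemufen), so the last vowel is not what conditions the rule; the final letter is.
"mogiz" ends in -z. The one such stem in the data (kezaz → kezazen) adds -en, so the same rule applies.
So mogiz → mogizen.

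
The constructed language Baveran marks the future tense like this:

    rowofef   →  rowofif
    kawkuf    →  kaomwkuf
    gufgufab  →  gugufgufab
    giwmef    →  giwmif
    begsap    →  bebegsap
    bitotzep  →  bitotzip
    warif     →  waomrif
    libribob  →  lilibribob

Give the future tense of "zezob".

bitotzep and begsap both end in -p yet inflect differently (bitotzip, bebegsap), so the final letter is not what conditions the rule; the last vowel is.
"zezob" has last vowel 'o'. The one such stem in the data (libribob → lilibribob) repeats the first consonant+vowel as a prefix (as do begsap, gufgufab), so the same rule applies.
The other patterns: stems whose last vowel is 'e' change the last vowel to 'i'; stems whose last vowel is 'i' or 'u' insert -om- after the first vowel.
So zezob → zezezob.

zezezob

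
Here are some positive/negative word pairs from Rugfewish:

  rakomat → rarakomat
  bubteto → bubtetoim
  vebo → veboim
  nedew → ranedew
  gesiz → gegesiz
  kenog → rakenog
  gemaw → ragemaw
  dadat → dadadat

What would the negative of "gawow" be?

dadat and gemaw both have last vowel 'a' yet inflect differently (dadadat, ragemaw), so the last vowel is not what conditions the rule; the final letter is.
"gawow" ends in -w. The stems ending in -w (nedew → ranedew, gemaw → ragemaw) add the prefix ra-.
The other patterns: stems ending in -o add -im; stems ending in -t or -z repeat the first consonant+vowel as a prefix.
So gawow → ragawow.

ragawow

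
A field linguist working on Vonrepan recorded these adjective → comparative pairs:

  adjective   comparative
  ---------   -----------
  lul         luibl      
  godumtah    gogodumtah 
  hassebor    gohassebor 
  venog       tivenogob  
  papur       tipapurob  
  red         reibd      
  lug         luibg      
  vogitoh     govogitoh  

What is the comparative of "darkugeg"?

lug and venog both end in -g yet inflect differently (luibg, tivenogob), so the final letter is not what conditions the rule; the number of vowels is.
"darkugeg" has 3 vowels. The stems with 3 vowels (godumtah → gogodumtah, vogitoh → govogitoh, hassebor → gohassebor) add the prefix go-.
The other patterns: stems with 1 vowel insert -ib- after the first vowel; stems with 2 vowels add ti- … -ob around the stem.
So darkugeg → godarkugeg.

godarkugeg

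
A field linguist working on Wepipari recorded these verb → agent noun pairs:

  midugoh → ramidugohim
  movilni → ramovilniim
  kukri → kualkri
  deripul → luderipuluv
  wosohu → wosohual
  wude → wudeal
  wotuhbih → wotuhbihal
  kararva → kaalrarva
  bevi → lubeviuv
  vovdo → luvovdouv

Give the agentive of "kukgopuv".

kualkgopuv

"kukgopuv" begins with k-. The stems beginning with k- (kararva → kaalrarva, kukri → kualkri) insert -al- after the first vowel.
The other patterns: stems beginning with w- add -al; stems beginning with m- add ra- … -im around the stem; stems beginning with b-, d- or v- add lu- … -uv around the stem.
So kukgopuv → kualkgopuv.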